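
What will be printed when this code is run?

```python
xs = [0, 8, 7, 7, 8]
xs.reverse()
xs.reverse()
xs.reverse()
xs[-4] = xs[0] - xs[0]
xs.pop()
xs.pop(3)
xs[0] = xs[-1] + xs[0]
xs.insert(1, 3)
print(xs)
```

reverse → [8, 7, 7, 8, 0]
reverse → [0, 8, 7, 7, 8]
reverse → [8, 7, 7, 8, 0]
xs[-4] = xs[0]-xs[0] = 8-8 = 0 → [8, 0, 7, 8, 0]
pop() removes 0 → [8, 0, 7, 8]
pop(3) removes 8 → [8, 0, 7]
xs[0] = xs[-1]+xs[0] = 7+8 = 15 → [15, 0, 7]
insert 3 at 1 → [15, 3, 0, 7]

[15, 3, 0, 7]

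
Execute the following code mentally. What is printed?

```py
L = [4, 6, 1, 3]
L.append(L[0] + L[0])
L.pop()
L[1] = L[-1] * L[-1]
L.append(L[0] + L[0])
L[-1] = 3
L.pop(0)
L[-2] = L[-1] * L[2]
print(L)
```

append L[0]+L[0] = 4+4 = 8 → [4, 6, 1, 3, 8]
pop() removes 8 → [4, 6, 1, 3]
L[1] = L[-1]*L[-1] = 3*3 = 9 → [4, 9, 1, 3]
append L[0]+L[0] = 4+4 = 8 → [4, 9, 1, 3, 8]
L[-1] = 3 → [4, 9, 1, 3, 3]
pop(0) removes 4 → [9, 1, 3, 3]
L[-2] = L[-1]*L[2] = 3*3 = 9 → [9, 1, 9, 3]

[9, 1, 9, 3]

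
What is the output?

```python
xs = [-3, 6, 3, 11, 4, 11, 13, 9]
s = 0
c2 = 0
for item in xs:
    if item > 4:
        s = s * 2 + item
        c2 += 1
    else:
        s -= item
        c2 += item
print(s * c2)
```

2511

item=-3: not >4, s = 0-(-3) = 3; c2=-3
item=6: >4, s = 3*2+6 = 12; c2=-2
item=3: not >4, s = 12-3 = 9; c2=1
item=11: >4, s = 9*2+11 = 29; c2=2
item=4: not >4, s = 29-4 = 25; c2=6
item=11: >4, s = 25*2+11 = 61; c2=7
item=13: >4, s = 61*2+13 = 135; c2=8
item=9: >4, s = 135*2+9 = 279; c2=9
s*c2 = 279*9 = 2511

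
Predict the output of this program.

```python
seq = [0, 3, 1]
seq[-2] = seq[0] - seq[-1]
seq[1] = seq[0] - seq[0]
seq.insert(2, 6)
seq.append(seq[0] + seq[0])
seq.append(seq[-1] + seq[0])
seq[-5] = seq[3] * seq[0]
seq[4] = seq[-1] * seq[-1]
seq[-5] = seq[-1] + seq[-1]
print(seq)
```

[0, 0, 6, 1, 0, 0]

seq[-2] = seq[0]-seq[-1] = 0-1 = -1 → [0, -1, 1]
seq[1] = seq[0]-seq[0] = 0-0 = 0 → [0, 0, 1]
insert 6 at 2 → [0, 0, 6, 1]
append seq[0]+seq[0] = 0+0 = 0 → [0, 0, 6, 1, 0]
append seq[-1]+seq[0] = 0+0 = 0 → [0, 0, 6, 1, 0, 0]
seq[-5] = seq[3]*seq[0] = 1*0 = 0 → [0, 0, 6, 1, 0, 0]
seq[4] = seq[-1]*seq[-1] = 0*0 = 0 → [0, 0, 6, 1, 0, 0]
seq[-5] = seq[-1]+seq[-1] = 0+0 = 0 → [0, 0, 6, 1, 0, 0]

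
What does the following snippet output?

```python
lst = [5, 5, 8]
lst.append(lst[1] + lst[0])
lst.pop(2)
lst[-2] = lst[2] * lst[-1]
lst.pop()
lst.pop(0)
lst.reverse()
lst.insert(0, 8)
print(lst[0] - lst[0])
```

0

append lst[1]+lst[0] = 5+5 = 10 → [5, 5, 8, 10]
pop(2) removes 8 → [5, 5, 10]
lst[-2] = lst[2]*lst[-1] = 10*10 = 100 → [5, 100, 10]
pop() removes 10 → [5, 100]
pop(0) removes 5 → [100]
reverse → [100]
insert 8 at 0 → [8, 100]
lst[0]-lst[0] = 8-8 = 0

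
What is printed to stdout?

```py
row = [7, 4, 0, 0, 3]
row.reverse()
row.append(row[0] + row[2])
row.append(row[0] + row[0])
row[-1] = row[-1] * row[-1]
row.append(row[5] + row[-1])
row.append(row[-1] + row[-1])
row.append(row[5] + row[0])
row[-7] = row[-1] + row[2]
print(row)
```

[3, 0, 0, 6, 7, 3, 36, 39, 78, 6]

reverse → [3, 0, 0, 4, 7]
append row[0]+row[2] = 3+0 = 3 → [3, 0, 0, 4, 7, 3]
append row[0]+row[0] = 3+3 = 6 → [3, 0, 0, 4, 7, 3, 6]
row[-1] = row[-1]*row[-1] = 6*6 = 36 → [3, 0, 0, 4, 7, 3, 36]
append row[5]+row[-1] = 3+36 = 39 → [3, 0, 0, 4, 7, 3, 36, 39]
append row[-1]+row[-1] = 39+39 = 78 → [3, 0, 0, 4, 7, 3, 36, 39, 78]
append row[5]+row[0] = 3+3 = 6 → [3, 0, 0, 4, 7, 3, 36, 39, 78, 6]
row[-7] = row[-1]+row[2] = 6+0 = 6 → [3, 0, 0, 6, 7, 3, 36, 39, 78, 6]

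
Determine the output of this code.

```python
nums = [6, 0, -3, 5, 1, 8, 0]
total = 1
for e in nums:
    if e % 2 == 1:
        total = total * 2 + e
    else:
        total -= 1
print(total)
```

e=6: not odd, total = 1-1 = 0
e=0: not odd, total = 0-1 = -1
e=-3: odd, total = (-1)*2+(-3) = -5
e=5: odd, total = (-5)*2+5 = -5
e=1: odd, total = (-5)*2+1 = -9
e=8: not odd, total = (-9)-1 = -10
e=0: not odd, total = (-10)-1 = -11

-11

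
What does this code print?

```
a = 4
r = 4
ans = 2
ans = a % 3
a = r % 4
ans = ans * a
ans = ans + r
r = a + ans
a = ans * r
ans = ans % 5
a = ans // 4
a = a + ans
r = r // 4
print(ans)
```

4

ans = 4%3 = 1
a = 4%4 = 0
ans = 1*0 = 0
ans = 0+4 = 4
r = 0+4 = 4
a = 4*4 = 16
ans = 4%5 = 4
a = 4//4 = 1
a = 1+4 = 5
r = 4//4 = 1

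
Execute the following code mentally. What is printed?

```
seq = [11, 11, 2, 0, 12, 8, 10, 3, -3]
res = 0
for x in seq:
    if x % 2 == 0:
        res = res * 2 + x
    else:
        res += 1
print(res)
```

172

x=11: not even, res = 0+1 = 1
x=11: not even, res = 1+1 = 2
x=2: even, res = 2*2+2 = 6
x=0: even, res = 6*2+0 = 12
x=12: even, res = 12*2+12 = 36
x=8: even, res = 36*2+8 = 80
x=10: even, res = 80*2+10 = 170
x=3: not even, res = 170+1 = 171
x=-3: not even, res = 171+1 = 172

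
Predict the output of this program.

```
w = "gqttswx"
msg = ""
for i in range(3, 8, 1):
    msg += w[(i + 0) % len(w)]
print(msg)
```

i=3: add w[3]='t' → 't'
i=4: add w[4]='s' → 'ts'
i=5: add w[5]='w' → 'tsw'
i=6: add w[6]='x' → 'tswx'
i=7: add w[0]='g' → 'tswxg'

tswxg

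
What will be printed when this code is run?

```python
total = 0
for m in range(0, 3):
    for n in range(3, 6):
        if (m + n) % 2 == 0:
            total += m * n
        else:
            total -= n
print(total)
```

-4

m=0,n=3: odd sum, total = 0-3 = -3
m=0,n=4: even sum, total = (-3)+0 = -3
m=0,n=5: odd sum, total = (-3)-5 = -8
m=1,n=3: even sum, total = (-8)+3 = -5
m=1,n=4: odd sum, total = (-5)-4 = -9
m=1,n=5: even sum, total = (-9)+5 = -4
m=2,n=3: odd sum, total = (-4)-3 = -7
m=2,n=4: even sum, total = (-7)+8 = 1
m=2,n=5: odd sum, total = 1-5 = -4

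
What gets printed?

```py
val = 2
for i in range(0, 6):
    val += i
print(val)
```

17

i=0: val = 2+0 = 2
i=1: val = 2+1 = 3
i=2: val = 3+2 = 5
i=3: val = 5+3 = 8
i=4: val = 8+4 = 12
i=5: val = 12+5 = 17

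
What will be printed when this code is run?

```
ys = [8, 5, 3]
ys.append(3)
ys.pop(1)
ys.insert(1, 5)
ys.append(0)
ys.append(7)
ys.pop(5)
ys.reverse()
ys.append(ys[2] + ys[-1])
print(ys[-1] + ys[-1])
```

append 3 → [8, 5, 3, 3]
pop(1) removes 5 → [8, 3, 3]
insert 5 at 1 → [8, 5, 3, 3]
append 0 → [8, 5, 3, 3, 0]
append 7 → [8, 5, 3, 3, 0, 7]
pop(5) removes 7 → [8, 5, 3, 3, 0]
reverse → [0, 3, 3, 5, 8]
append ys[2]+ys[-1] = 3+8 = 11 → [0, 3, 3, 5, 8, 11]
ys[-1]+ys[-1] = 11+11 = 22

22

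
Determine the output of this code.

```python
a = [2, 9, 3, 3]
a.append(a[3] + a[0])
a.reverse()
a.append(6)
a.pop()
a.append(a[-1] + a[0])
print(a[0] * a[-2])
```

10

append a[3]+a[0] = 3+2 = 5 → [2, 9, 3, 3, 5]
reverse → [5, 3, 3, 9, 2]
append 6 → [5, 3, 3, 9, 2, 6]
pop() removes 6 → [5, 3, 3, 9, 2]
append a[-1]+a[0] = 2+5 = 7 → [5, 3, 3, 9, 2, 7]
a[0]*a[-2] = 5*2 = 10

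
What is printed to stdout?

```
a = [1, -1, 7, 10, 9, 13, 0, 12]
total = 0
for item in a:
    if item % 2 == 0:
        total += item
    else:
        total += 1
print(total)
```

item=1: not even, total = 0+1 = 1
item=-1: not even, total = 1+1 = 2
item=7: not even, total = 2+1 = 3
item=10: even, total = 3+10 = 13
item=9: not even, total = 13+1 = 14
item=13: not even, total = 14+1 = 15
item=0: even, total = 15+0 = 15
item=12: even, total = 15+12 = 27

27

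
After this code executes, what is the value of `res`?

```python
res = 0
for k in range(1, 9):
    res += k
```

k=1: res = 0+1 = 1
k=2: res = 1+2 = 3
k=3: res = 3+3 = 6
k=4: res = 6+4 = 10
k=5: res = 10+5 = 15
k=6: res = 15+6 = 21
k=7: res = 21+7 = 28
k=8: res = 28+8 = 36

36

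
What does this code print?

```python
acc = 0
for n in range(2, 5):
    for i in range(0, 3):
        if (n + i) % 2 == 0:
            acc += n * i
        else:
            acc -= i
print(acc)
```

11

n=2,i=0: even sum, acc = 0+0 = 0
n=2,i=1: odd sum, acc = 0-1 = -1
n=2,i=2: even sum, acc = (-1)+4 = 3
n=3,i=0: odd sum, acc = 3-0 = 3
n=3,i=1: even sum, acc = 3+3 = 6
n=3,i=2: odd sum, acc = 6-2 = 4
n=4,i=0: even sum, acc = 4+0 = 4
n=4,i=1: odd sum, acc = 4-1 = 3
n=4,i=2: even sum, acc = 3+8 = 11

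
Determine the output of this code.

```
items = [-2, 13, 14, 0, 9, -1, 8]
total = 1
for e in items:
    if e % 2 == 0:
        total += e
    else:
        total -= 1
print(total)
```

18

e=-2: even, total = 1+(-2) = -1
e=13: not even, total = (-1)-1 = -2
e=14: even, total = (-2)+14 = 12
e=0: even, total = 12+0 = 12
e=9: not even, total = 12-1 = 11
e=-1: not even, total = 11-1 = 10
e=8: even, total = 10+8 = 18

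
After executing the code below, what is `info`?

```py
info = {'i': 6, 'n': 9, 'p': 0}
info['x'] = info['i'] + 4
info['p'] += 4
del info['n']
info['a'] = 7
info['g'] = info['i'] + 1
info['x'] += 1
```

info['x'] = info['i']+4 = 10 → {'i': 6, 'n': 9, 'p': 0, 'x': 10}
info['p'] = 0+4 = 4 → {'i': 6, 'n': 9, 'p': 4, 'x': 10}
del 'n' → {'i': 6, 'p': 4, 'x': 10}
info['a'] = 7 → {'i': 6, 'p': 4, 'x': 10, 'a': 7}
info['g'] = info['i']+1 = 7 → {'i': 6, 'p': 4, 'x': 10, 'a': 7, 'g': 7}
info['x'] = 10+1 = 11 → {'i': 6, 'p': 4, 'x': 11, 'a': 7, 'g': 7}

{'i': 6, 'p': 4, 'x': 11, 'a': 7, 'g': 7}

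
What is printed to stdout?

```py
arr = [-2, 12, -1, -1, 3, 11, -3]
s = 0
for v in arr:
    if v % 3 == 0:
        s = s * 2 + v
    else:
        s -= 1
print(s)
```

v=-2: not %3==0, s = 0-1 = -1
v=12: %3==0, s = (-1)*2+12 = 10
v=-1: not %3==0, s = 10-1 = 9
v=-1: not %3==0, s = 9-1 = 8
v=3: %3==0, s = 8*2+3 = 19
v=11: not %3==0, s = 19-1 = 18
v=-3: %3==0, s = 18*2+(-3) = 33

33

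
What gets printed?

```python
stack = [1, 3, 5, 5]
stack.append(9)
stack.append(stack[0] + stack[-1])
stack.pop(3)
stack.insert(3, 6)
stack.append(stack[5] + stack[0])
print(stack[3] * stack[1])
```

append 9 → [1, 3, 5, 5, 9]
append stack[0]+stack[-1] = 1+9 = 10 → [1, 3, 5, 5, 9, 10]
pop(3) removes 5 → [1, 3, 5, 9, 10]
insert 6 at 3 → [1, 3, 5, 6, 9, 10]
append stack[5]+stack[0] = 10+1 = 11 → [1, 3, 5, 6, 9, 10, 11]
stack[3]*stack[1] = 6*3 = 18

18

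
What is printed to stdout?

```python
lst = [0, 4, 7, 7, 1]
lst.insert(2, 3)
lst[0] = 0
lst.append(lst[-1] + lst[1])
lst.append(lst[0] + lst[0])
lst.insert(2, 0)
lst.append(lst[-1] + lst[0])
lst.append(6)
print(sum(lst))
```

33

insert 3 at 2 → [0, 4, 3, 7, 7, 1]
lst[0] = 0 → [0, 4, 3, 7, 7, 1]
append lst[-1]+lst[1] = 1+4 = 5 → [0, 4, 3, 7, 7, 1, 5]
append lst[0]+lst[0] = 0+0 = 0 → [0, 4, 3, 7, 7, 1, 5, 0]
insert 0 at 2 → [0, 4, 0, 3, 7, 7, 1, 5, 0]
append lst[-1]+lst[0] = 0+0 = 0 → [0, 4, 0, 3, 7, 7, 1, 5, 0, 0]
append 6 → [0, 4, 0, 3, 7, 7, 1, 5, 0, 0, 6]
sum = 33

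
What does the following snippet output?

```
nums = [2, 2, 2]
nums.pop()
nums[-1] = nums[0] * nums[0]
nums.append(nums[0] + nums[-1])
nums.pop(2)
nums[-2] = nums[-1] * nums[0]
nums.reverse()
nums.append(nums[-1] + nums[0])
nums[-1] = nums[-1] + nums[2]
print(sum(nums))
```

pop() removes 2 → [2, 2]
nums[-1] = nums[0]*nums[0] = 2*2 = 4 → [2, 4]
append nums[0]+nums[-1] = 2+4 = 6 → [2, 4, 6]
pop(2) removes 6 → [2, 4]
nums[-2] = nums[-1]*nums[0] = 4*2 = 8 → [8, 4]
reverse → [4, 8]
append nums[-1]+nums[0] = 8+4 = 12 → [4, 8, 12]
nums[-1] = nums[-1]+nums[2] = 12+12 = 24 → [4, 8, 24]
sum = 36

36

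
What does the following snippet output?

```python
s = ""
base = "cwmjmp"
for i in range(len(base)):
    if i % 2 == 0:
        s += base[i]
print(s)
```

i=0: add 'c' → 'c'
i=1: skip
i=2: add 'm' → 'cm'
i=3: skip
i=4: add 'm' → 'cmm'
i=5: skip

cmm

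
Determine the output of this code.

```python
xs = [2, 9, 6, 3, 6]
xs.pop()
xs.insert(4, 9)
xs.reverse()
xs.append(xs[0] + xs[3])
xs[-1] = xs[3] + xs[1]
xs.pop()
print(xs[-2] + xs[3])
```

18

pop() removes 6 → [2, 9, 6, 3]
insert 9 at 4 → [2, 9, 6, 3, 9]
reverse → [9, 3, 6, 9, 2]
append xs[0]+xs[3] = 9+9 = 18 → [9, 3, 6, 9, 2, 18]
xs[-1] = xs[3]+xs[1] = 9+3 = 12 → [9, 3, 6, 9, 2, 12]
pop() removes 12 → [9, 3, 6, 9, 2]
xs[-2]+xs[3] = 9+9 = 18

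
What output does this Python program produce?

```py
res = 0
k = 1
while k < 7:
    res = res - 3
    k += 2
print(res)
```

-9

k=1: res = 0-3 = -3
k=3: res = (-3)-3 = -6
k=5: res = (-6)-3 = -9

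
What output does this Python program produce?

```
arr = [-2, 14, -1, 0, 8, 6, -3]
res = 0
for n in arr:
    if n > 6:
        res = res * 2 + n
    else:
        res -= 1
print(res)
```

n=-2: not >6, res = 0-1 = -1
n=14: >6, res = (-1)*2+14 = 12
n=-1: not >6, res = 12-1 = 11
n=0: not >6, res = 11-1 = 10
n=8: >6, res = 10*2+8 = 28
n=6: not >6, res = 28-1 = 27
n=-3: not >6, res = 27-1 = 26

26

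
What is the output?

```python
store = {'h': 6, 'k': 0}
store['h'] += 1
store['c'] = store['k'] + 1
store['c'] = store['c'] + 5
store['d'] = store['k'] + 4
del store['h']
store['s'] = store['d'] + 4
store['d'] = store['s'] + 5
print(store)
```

{'k': 0, 'c': 6, 'd': 13, 's': 8}

store['h'] = 6+1 = 7 → {'h': 7, 'k': 0}
store['c'] = store['k']+1 = 1 → {'h': 7, 'k': 0, 'c': 1}
store['c'] = store['c']+5 = 6 → {'h': 7, 'k': 0, 'c': 6}
store['d'] = store['k']+4 = 4 → {'h': 7, 'k': 0, 'c': 6, 'd': 4}
del 'h' → {'k': 0, 'c': 6, 'd': 4}
store['s'] = store['d']+4 = 8 → {'k': 0, 'c': 6, 'd': 4, 's': 8}
store['d'] = store['s']+5 = 13 → {'k': 0, 'c': 6, 'd': 13, 's': 8}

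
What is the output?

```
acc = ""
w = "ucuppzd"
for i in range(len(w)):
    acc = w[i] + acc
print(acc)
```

dzppucu

i=0: prepend 'u' → 'u'
i=1: prepend 'c' → 'cu'
i=2: prepend 'u' → 'ucu'
i=3: prepend 'p' → 'pucu'
i=4: prepend 'p' → 'ppucu'
i=5: prepend 'z' → 'zppucu'
i=6: prepend 'd' → 'dzppucu'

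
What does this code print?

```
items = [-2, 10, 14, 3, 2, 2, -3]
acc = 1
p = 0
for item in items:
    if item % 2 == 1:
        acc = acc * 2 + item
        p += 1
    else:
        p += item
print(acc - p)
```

item=-2: not odd; p=-2
item=10: not odd; p=8
item=14: not odd; p=22
item=3: odd, acc = 1*2+3 = 5; p=23
item=2: not odd; p=25
item=2: not odd; p=27
item=-3: odd, acc = 5*2+(-3) = 7; p=28
acc-p = 7-28 = -21

-21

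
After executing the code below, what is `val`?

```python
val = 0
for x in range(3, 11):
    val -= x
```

x=3: val = 0-3 = -3
x=4: val = (-3)-4 = -7
x=5: val = (-7)-5 = -12
x=6: val = (-12)-6 = -18
x=7: val = (-18)-7 = -25
x=8: val = (-25)-8 = -33
x=9: val = (-33)-9 = -42
x=10: val = (-42)-10 = -52

-52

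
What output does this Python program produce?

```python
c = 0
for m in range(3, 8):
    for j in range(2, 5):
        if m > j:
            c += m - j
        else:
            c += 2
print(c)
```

37

m=3,j=2: 3>2, c = 0+1 = 1
m=3,j=3: not 3>3, c = 1+2 = 3
m=3,j=4: not 3>4, c = 3+2 = 5
m=4,j=2: 4>2, c = 5+2 = 7
m=4,j=3: 4>3, c = 7+1 = 8
m=4,j=4: not 4>4, c = 8+2 = 10
m=5,j=2: 5>2, c = 10+3 = 13
m=5,j=3: 5>3, c = 13+2 = 15
m=5,j=4: 5>4, c = 15+1 = 16
m=6,j=2: 6>2, c = 16+4 = 20
m=6,j=3: 6>3, c = 20+3 = 23
m=6,j=4: 6>4, c = 23+2 = 25
m=7,j=2: 7>2, c = 25+5 = 30
m=7,j=3: 7>3, c = 30+4 = 34
m=7,j=4: 7>4, c = 34+3 = 37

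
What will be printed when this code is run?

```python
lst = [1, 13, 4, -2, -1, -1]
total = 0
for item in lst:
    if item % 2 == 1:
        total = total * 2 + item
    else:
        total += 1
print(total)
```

65

item=1: odd, total = 0*2+1 = 1
item=13: odd, total = 1*2+13 = 15
item=4: not odd, total = 15+1 = 16
item=-2: not odd, total = 16+1 = 17
item=-1: odd, total = 17*2+(-1) = 33
item=-1: odd, total = 33*2+(-1) = 65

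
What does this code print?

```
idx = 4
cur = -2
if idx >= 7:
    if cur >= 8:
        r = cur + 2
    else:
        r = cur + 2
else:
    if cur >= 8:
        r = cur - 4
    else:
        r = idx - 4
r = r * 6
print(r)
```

idx=4, cur=-2
idx >= 7 is False; cur >= 8 is False
→ r = idx - 4 = 0
r = 0*6 = 0

0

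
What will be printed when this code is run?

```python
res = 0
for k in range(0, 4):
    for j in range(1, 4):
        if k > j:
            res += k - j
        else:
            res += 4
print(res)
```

40

k=0,j=1: not 0>1, res = 0+4 = 4
k=0,j=2: not 0>2, res = 4+4 = 8
k=0,j=3: not 0>3, res = 8+4 = 12
k=1,j=1: not 1>1, res = 12+4 = 16
k=1,j=2: not 1>2, res = 16+4 = 20
k=1,j=3: not 1>3, res = 20+4 = 24
k=2,j=1: 2>1, res = 24+1 = 25
k=2,j=2: not 2>2, res = 25+4 = 29
k=2,j=3: not 2>3, res = 29+4 = 33
k=3,j=1: 3>1, res = 33+2 = 35
k=3,j=2: 3>2, res = 35+1 = 36
k=3,j=3: not 3>3, res = 36+4 = 40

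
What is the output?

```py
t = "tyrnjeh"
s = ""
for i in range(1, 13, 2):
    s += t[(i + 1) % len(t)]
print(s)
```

rjhyne

i=1: add t[2]='r' → 'r'
i=3: add t[4]='j' → 'rj'
i=5: add t[6]='h' → 'rjh'
i=7: add t[1]='y' → 'rjhy'
i=9: add t[3]='n' → 'rjhyn'
i=11: add t[5]='e' → 'rjhyne'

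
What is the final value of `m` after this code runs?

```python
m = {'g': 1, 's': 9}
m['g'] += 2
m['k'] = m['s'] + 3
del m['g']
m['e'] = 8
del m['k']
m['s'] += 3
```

m['g'] = 1+2 = 3 → {'g': 3, 's': 9}
m['k'] = m['s']+3 = 12 → {'g': 3, 's': 9, 'k': 12}
del 'g' → {'s': 9, 'k': 12}
m['e'] = 8 → {'s': 9, 'k': 12, 'e': 8}
del 'k' → {'s': 9, 'e': 8}
m['s'] = 9+3 = 12 → {'s': 12, 'e': 8}

{'s': 12, 'e': 8}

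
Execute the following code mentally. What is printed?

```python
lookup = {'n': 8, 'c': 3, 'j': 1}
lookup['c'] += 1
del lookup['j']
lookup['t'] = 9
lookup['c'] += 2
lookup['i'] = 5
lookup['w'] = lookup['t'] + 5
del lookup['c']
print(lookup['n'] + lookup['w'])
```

lookup['c'] = 3+1 = 4 → {'n': 8, 'c': 4, 'j': 1}
del 'j' → {'n': 8, 'c': 4}
lookup['t'] = 9 → {'n': 8, 'c': 4, 't': 9}
lookup['c'] = 4+2 = 6 → {'n': 8, 'c': 6, 't': 9}
lookup['i'] = 5 → {'n': 8, 'c': 6, 't': 9, 'i': 5}
lookup['w'] = lookup['t']+5 = 14 → {'n': 8, 'c': 6, 't': 9, 'i': 5, 'w': 14}
del 'c' → {'n': 8, 't': 9, 'i': 5, 'w': 14}
lookup['n']+lookup['w'] = 8+14 = 22

22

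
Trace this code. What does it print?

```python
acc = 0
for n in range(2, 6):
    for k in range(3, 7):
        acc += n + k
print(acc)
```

128

n=2,k=3: acc = 0+5 = 5
n=2,k=4: acc = 5+6 = 11
n=2,k=5: acc = 11+7 = 18
n=2,k=6: acc = 18+8 = 26
n=3,k=3: acc = 26+6 = 32
n=3,k=4: acc = 32+7 = 39
n=3,k=5: acc = 39+8 = 47
n=3,k=6: acc = 47+9 = 56
n=4,k=3: acc = 56+7 = 63
n=4,k=4: acc = 63+8 = 71
n=4,k=5: acc = 71+9 = 80
n=4,k=6: acc = 80+10 = 90
n=5,k=3: acc = 90+8 = 98
n=5,k=4: acc = 98+9 = 107
n=5,k=5: acc = 107+10 = 117
n=5,k=6: acc = 117+11 = 128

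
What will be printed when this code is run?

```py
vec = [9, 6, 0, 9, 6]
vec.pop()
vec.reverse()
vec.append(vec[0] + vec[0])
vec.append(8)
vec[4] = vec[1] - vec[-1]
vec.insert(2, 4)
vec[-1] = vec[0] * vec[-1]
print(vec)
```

pop() removes 6 → [9, 6, 0, 9]
reverse → [9, 0, 6, 9]
append vec[0]+vec[0] = 9+9 = 18 → [9, 0, 6, 9, 18]
append 8 → [9, 0, 6, 9, 18, 8]
vec[4] = vec[1]-vec[-1] = 0-8 = -8 → [9, 0, 6, 9, -8, 8]
insert 4 at 2 → [9, 0, 4, 6, 9, -8, 8]
vec[-1] = vec[0]*vec[-1] = 9*8 = 72 → [9, 0, 4, 6, 9, -8, 72]

[9, 0, 4, 6, 9, -8, 72]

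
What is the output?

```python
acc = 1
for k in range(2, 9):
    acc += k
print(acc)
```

k=2: acc = 1+2 = 3
k=3: acc = 3+3 = 6
k=4: acc = 6+4 = 10
k=5: acc = 10+5 = 15
k=6: acc = 15+6 = 21
k=7: acc = 21+7 = 28
k=8: acc = 28+8 = 36

36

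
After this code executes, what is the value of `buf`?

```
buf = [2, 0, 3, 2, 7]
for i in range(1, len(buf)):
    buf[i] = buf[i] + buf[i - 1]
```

i=1: buf[1] = 0+2 = 2 → [2, 2, 3, 2, 7]
i=2: buf[2] = 3+2 = 5 → [2, 2, 5, 2, 7]
i=3: buf[3] = 2+5 = 7 → [2, 2, 5, 7, 7]
i=4: buf[4] = 7+7 = 14 → [2, 2, 5, 7, 14]

[2, 2, 5, 7, 14]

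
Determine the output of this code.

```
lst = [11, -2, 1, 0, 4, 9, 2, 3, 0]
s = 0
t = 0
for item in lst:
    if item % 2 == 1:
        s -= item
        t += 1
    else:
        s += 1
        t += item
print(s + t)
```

-11

item=11: odd, s = 0-11 = -11; t=1
item=-2: not odd, s = (-11)+1 = -10; t=-1
item=1: odd, s = (-10)-1 = -11; t=0
item=0: not odd, s = (-11)+1 = -10; t=0
item=4: not odd, s = (-10)+1 = -9; t=4
item=9: odd, s = (-9)-9 = -18; t=5
item=2: not odd, s = (-18)+1 = -17; t=7
item=3: odd, s = (-17)-3 = -20; t=8
item=0: not odd, s = (-20)+1 = -19; t=8
s+t = (-19)+8 = -11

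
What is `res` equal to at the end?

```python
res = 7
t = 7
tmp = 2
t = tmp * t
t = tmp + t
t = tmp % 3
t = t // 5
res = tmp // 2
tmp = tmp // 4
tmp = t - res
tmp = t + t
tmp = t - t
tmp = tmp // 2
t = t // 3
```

t = 2*7 = 14
t = 2+14 = 16
t = 2%3 = 2
t = 2//5 = 0
res = 2//2 = 1
tmp = 2//4 = 0
tmp = 0-1 = -1
tmp = 0+0 = 0
tmp = 0-0 = 0
tmp = 0//2 = 0
t = 0//3 = 0

1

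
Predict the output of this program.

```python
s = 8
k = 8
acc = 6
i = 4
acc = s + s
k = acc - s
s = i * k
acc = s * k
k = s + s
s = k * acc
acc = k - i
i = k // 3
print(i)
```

21

acc = 8+8 = 16
k = 16-8 = 8
s = 4*8 = 32
acc = 32*8 = 256
k = 32+32 = 64
s = 64*256 = 16384
acc = 64-4 = 60
i = 64//3 = 21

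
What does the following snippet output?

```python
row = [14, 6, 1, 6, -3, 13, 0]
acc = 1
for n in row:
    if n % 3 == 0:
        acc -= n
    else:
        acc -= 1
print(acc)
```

-11

n=14: not %3==0, acc = 1-1 = 0
n=6: %3==0, acc = 0-6 = -6
n=1: not %3==0, acc = (-6)-1 = -7
n=6: %3==0, acc = (-7)-6 = -13
n=-3: %3==0, acc = (-13)-(-3) = -10
n=13: not %3==0, acc = (-10)-1 = -11
n=0: %3==0, acc = (-11)-0 = -11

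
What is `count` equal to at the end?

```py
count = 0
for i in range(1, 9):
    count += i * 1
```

36

i=1: count = 0+1*1 = 1
i=2: count = 1+2*1 = 3
i=3: count = 3+3*1 = 6
i=4: count = 6+4*1 = 10
i=5: count = 10+5*1 = 15
i=6: count = 15+6*1 = 21
i=7: count = 21+7*1 = 28
i=8: count = 28+8*1 = 36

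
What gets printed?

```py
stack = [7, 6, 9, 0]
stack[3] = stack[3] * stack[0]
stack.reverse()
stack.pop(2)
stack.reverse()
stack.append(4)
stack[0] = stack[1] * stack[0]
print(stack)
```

stack[3] = stack[3]*stack[0] = 0*7 = 0 → [7, 6, 9, 0]
reverse → [0, 9, 6, 7]
pop(2) removes 6 → [0, 9, 7]
reverse → [7, 9, 0]
append 4 → [7, 9, 0, 4]
stack[0] = stack[1]*stack[0] = 9*7 = 63 → [63, 9, 0, 4]

[63, 9, 0, 4]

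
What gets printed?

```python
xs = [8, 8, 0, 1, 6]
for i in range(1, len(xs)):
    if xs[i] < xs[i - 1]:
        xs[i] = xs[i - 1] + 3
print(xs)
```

[8, 8, 11, 14, 17]

i=1: 8>=8, unchanged → [8, 8, 0, 1, 6]
i=2: 0<8, xs[2] = 8+3 = 11 → [8, 8, 11, 1, 6]
i=3: 1<11, xs[3] = 11+3 = 14 → [8, 8, 11, 14, 6]
i=4: 6<14, xs[4] = 14+3 = 17 → [8, 8, 11, 14, 17]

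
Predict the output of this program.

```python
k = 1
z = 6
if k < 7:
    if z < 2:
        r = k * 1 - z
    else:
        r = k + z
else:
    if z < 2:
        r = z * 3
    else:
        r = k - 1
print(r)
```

k=1, z=6
k < 7 is True; z < 2 is False
→ r = k + z = 7

7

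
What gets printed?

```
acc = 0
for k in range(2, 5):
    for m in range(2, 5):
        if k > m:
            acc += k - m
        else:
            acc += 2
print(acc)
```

k=2,m=2: not 2>2, acc = 0+2 = 2
k=2,m=3: not 2>3, acc = 2+2 = 4
k=2,m=4: not 2>4, acc = 4+2 = 6
k=3,m=2: 3>2, acc = 6+1 = 7
k=3,m=3: not 3>3, acc = 7+2 = 9
k=3,m=4: not 3>4, acc = 9+2 = 11
k=4,m=2: 4>2, acc = 11+2 = 13
k=4,m=3: 4>3, acc = 13+1 = 14
k=4,m=4: not 4>4, acc = 14+2 = 16

16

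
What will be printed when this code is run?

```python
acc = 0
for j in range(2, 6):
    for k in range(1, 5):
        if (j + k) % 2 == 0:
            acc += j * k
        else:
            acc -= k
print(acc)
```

j=2,k=1: odd sum, acc = 0-1 = -1
j=2,k=2: even sum, acc = (-1)+4 = 3
j=2,k=3: odd sum, acc = 3-3 = 0
j=2,k=4: even sum, acc = 0+8 = 8
j=3,k=1: even sum, acc = 8+3 = 11
j=3,k=2: odd sum, acc = 11-2 = 9
j=3,k=3: even sum, acc = 9+9 = 18
j=3,k=4: odd sum, acc = 18-4 = 14
j=4,k=1: odd sum, acc = 14-1 = 13
j=4,k=2: even sum, acc = 13+8 = 21
j=4,k=3: odd sum, acc = 21-3 = 18
j=4,k=4: even sum, acc = 18+16 = 34
j=5,k=1: even sum, acc = 34+5 = 39
j=5,k=2: odd sum, acc = 39-2 = 37
j=5,k=3: even sum, acc = 37+15 = 52
j=5,k=4: odd sum, acc = 52-4 = 48

48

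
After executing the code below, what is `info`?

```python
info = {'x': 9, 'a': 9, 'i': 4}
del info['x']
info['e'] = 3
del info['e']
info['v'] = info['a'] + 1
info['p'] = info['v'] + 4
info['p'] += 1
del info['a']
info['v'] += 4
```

del 'x' → {'a': 9, 'i': 4}
info['e'] = 3 → {'a': 9, 'i': 4, 'e': 3}
del 'e' → {'a': 9, 'i': 4}
info['v'] = info['a']+1 = 10 → {'a': 9, 'i': 4, 'v': 10}
info['p'] = info['v']+4 = 14 → {'a': 9, 'i': 4, 'v': 10, 'p': 14}
info['p'] = 14+1 = 15 → {'a': 9, 'i': 4, 'v': 10, 'p': 15}
del 'a' → {'i': 4, 'v': 10, 'p': 15}
info['v'] = 10+4 = 14 → {'i': 4, 'v': 14, 'p': 15}

{'i': 4, 'v': 14, 'p': 15}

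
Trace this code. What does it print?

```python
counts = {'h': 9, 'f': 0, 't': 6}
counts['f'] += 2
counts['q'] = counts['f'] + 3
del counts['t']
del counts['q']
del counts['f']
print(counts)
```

{'h': 9}

counts['f'] = 0+2 = 2 → {'h': 9, 'f': 2, 't': 6}
counts['q'] = counts['f']+3 = 5 → {'h': 9, 'f': 2, 't': 6, 'q': 5}
del 't' → {'h': 9, 'f': 2, 'q': 5}
del 'q' → {'h': 9, 'f': 2}
del 'f' → {'h': 9}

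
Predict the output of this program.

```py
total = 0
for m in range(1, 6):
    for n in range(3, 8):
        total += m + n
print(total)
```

200

m=1,n=3: total = 0+4 = 4
m=1,n=4: total = 4+5 = 9
m=1,n=5: total = 9+6 = 15
m=1,n=6: total = 15+7 = 22
m=1,n=7: total = 22+8 = 30
m=2,n=3: total = 30+5 = 35
m=2,n=4: total = 35+6 = 41
m=2,n=5: total = 41+7 = 48
m=2,n=6: total = 48+8 = 56
m=2,n=7: total = 56+9 = 65
m=3,n=3: total = 65+6 = 71
m=3,n=4: total = 71+7 = 78
m=3,n=5: total = 78+8 = 86
m=3,n=6: total = 86+9 = 95
m=3,n=7: total = 95+10 = 105
m=4,n=3: total = 105+7 = 112
m=4,n=4: total = 112+8 = 120
m=4,n=5: total = 120+9 = 129
m=4,n=6: total = 129+10 = 139
m=4,n=7: total = 139+11 = 150
m=5,n=3: total = 150+8 = 158
m=5,n=4: total = 158+9 = 167
m=5,n=5: total = 167+10 = 177
m=5,n=6: total = 177+11 = 188
m=5,n=7: total = 188+12 = 200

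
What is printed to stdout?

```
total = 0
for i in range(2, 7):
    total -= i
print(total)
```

-20

i=2: total = 0-2 = -2
i=3: total = (-2)-3 = -5
i=4: total = (-5)-4 = -9
i=5: total = (-9)-5 = -14
i=6: total = (-14)-6 = -20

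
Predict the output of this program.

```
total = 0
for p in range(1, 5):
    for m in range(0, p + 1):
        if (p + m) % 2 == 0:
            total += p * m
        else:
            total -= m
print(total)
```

p=1,m=0: odd sum, total = 0-0 = 0
p=1,m=1: even sum, total = 0+1 = 1
p=2,m=0: even sum, total = 1+0 = 1
p=2,m=1: odd sum, total = 1-1 = 0
p=2,m=2: even sum, total = 0+4 = 4
p=3,m=0: odd sum, total = 4-0 = 4
p=3,m=1: even sum, total = 4+3 = 7
p=3,m=2: odd sum, total = 7-2 = 5
p=3,m=3: even sum, total = 5+9 = 14
p=4,m=0: even sum, total = 14+0 = 14
p=4,m=1: odd sum, total = 14-1 = 13
p=4,m=2: even sum, total = 13+8 = 21
p=4,m=3: odd sum, total = 21-3 = 18
p=4,m=4: even sum, total = 18+16 = 34

34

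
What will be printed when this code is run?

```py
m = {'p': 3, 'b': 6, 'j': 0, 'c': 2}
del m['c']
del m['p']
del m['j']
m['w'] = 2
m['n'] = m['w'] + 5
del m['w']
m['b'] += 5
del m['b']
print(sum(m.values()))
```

7

del 'c' → {'p': 3, 'b': 6, 'j': 0}
del 'p' → {'b': 6, 'j': 0}
del 'j' → {'b': 6}
m['w'] = 2 → {'b': 6, 'w': 2}
m['n'] = m['w']+5 = 7 → {'b': 6, 'w': 2, 'n': 7}
del 'w' → {'b': 6, 'n': 7}
m['b'] = 6+5 = 11 → {'b': 11, 'n': 7}
del 'b' → {'n': 7}
sum of values = 7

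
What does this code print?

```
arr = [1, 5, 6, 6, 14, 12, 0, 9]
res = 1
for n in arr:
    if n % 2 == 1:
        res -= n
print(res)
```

-14

n=1: odd, res = 1-1 = 0
n=5: odd, res = 0-5 = -5
n=6: not odd
n=6: not odd
n=14: not odd
n=12: not odd
n=0: not odd
n=9: odd, res = (-5)-9 = -14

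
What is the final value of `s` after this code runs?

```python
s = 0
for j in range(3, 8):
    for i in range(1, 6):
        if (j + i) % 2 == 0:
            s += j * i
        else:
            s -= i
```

j=3,i=1: even sum, s = 0+3 = 3
j=3,i=2: odd sum, s = 3-2 = 1
j=3,i=3: even sum, s = 1+9 = 10
j=3,i=4: odd sum, s = 10-4 = 6
j=3,i=5: even sum, s = 6+15 = 21
j=4,i=1: odd sum, s = 21-1 = 20
j=4,i=2: even sum, s = 20+8 = 28
j=4,i=3: odd sum, s = 28-3 = 25
j=4,i=4: even sum, s = 25+16 = 41
j=4,i=5: odd sum, s = 41-5 = 36
j=5,i=1: even sum, s = 36+5 = 41
j=5,i=2: odd sum, s = 41-2 = 39
j=5,i=3: even sum, s = 39+15 = 54
j=5,i=4: odd sum, s = 54-4 = 50
j=5,i=5: even sum, s = 50+25 = 75
j=6,i=1: odd sum, s = 75-1 = 74
j=6,i=2: even sum, s = 74+12 = 86
j=6,i=3: odd sum, s = 86-3 = 83
j=6,i=4: even sum, s = 83+24 = 107
j=6,i=5: odd sum, s = 107-5 = 102
j=7,i=1: even sum, s = 102+7 = 109
j=7,i=2: odd sum, s = 109-2 = 107
j=7,i=3: even sum, s = 107+21 = 128
j=7,i=4: odd sum, s = 128-4 = 124
j=7,i=5: even sum, s = 124+35 = 159

159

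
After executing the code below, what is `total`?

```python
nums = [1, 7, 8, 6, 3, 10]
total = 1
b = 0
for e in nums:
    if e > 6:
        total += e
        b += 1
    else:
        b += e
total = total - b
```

13

e=1: not >6; b=1
e=7: >6, total = 1+7 = 8; b=2
e=8: >6, total = 8+8 = 16; b=3
e=6: not >6; b=9
e=3: not >6; b=12
e=10: >6, total = 16+10 = 26; b=13
total-b = 26-13 = 13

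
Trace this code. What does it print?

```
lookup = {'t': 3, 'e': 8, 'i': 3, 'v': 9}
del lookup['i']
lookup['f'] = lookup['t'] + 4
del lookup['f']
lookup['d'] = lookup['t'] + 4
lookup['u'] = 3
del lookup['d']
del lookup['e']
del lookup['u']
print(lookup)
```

del 'i' → {'t': 3, 'e': 8, 'v': 9}
lookup['f'] = lookup['t']+4 = 7 → {'t': 3, 'e': 8, 'v': 9, 'f': 7}
del 'f' → {'t': 3, 'e': 8, 'v': 9}
lookup['d'] = lookup['t']+4 = 7 → {'t': 3, 'e': 8, 'v': 9, 'd': 7}
lookup['u'] = 3 → {'t': 3, 'e': 8, 'v': 9, 'd': 7, 'u': 3}
del 'd' → {'t': 3, 'e': 8, 'v': 9, 'u': 3}
del 'e' → {'t': 3, 'v': 9, 'u': 3}
del 'u' → {'t': 3, 'v': 9}

{'t': 3, 'v': 9}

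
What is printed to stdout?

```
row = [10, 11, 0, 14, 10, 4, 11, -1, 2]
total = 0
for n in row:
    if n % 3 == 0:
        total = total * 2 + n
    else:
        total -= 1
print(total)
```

-10

n=10: not %3==0, total = 0-1 = -1
n=11: not %3==0, total = (-1)-1 = -2
n=0: %3==0, total = (-2)*2+0 = -4
n=14: not %3==0, total = (-4)-1 = -5
n=10: not %3==0, total = (-5)-1 = -6
n=4: not %3==0, total = (-6)-1 = -7
n=11: not %3==0, total = (-7)-1 = -8
n=-1: not %3==0, total = (-8)-1 = -9
n=2: not %3==0, total = (-9)-1 = -10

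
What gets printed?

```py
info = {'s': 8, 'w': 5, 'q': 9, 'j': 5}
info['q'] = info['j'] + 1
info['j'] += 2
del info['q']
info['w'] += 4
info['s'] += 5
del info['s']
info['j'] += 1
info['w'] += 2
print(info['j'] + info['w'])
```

info['q'] = info['j']+1 = 6 → {'s': 8, 'w': 5, 'q': 6, 'j': 5}
info['j'] = 5+2 = 7 → {'s': 8, 'w': 5, 'q': 6, 'j': 7}
del 'q' → {'s': 8, 'w': 5, 'j': 7}
info['w'] = 5+4 = 9 → {'s': 8, 'w': 9, 'j': 7}
info['s'] = 8+5 = 13 → {'s': 13, 'w': 9, 'j': 7}
del 's' → {'w': 9, 'j': 7}
info['j'] = 7+1 = 8 → {'w': 9, 'j': 8}
info['w'] = 9+2 = 11 → {'w': 11, 'j': 8}
info['j']+info['w'] = 8+11 = 19

19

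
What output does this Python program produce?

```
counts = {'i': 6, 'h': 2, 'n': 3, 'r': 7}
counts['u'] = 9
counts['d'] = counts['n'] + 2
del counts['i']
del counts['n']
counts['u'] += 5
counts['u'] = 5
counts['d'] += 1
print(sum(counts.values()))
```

counts['u'] = 9 → {'i': 6, 'h': 2, 'n': 3, 'r': 7, 'u': 9}
counts['d'] = counts['n']+2 = 5 → {'i': 6, 'h': 2, 'n': 3, 'r': 7, 'u': 9, 'd': 5}
del 'i' → {'h': 2, 'n': 3, 'r': 7, 'u': 9, 'd': 5}
del 'n' → {'h': 2, 'r': 7, 'u': 9, 'd': 5}
counts['u'] = 9+5 = 14 → {'h': 2, 'r': 7, 'u': 14, 'd': 5}
counts['u'] = 5 → {'h': 2, 'r': 7, 'u': 5, 'd': 5}
counts['d'] = 5+1 = 6 → {'h': 2, 'r': 7, 'u': 5, 'd': 6}
sum of values = 20

20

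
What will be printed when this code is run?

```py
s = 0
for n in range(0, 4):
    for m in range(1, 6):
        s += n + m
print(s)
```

n=0,m=1: s = 0+1 = 1
n=0,m=2: s = 1+2 = 3
n=0,m=3: s = 3+3 = 6
n=0,m=4: s = 6+4 = 10
n=0,m=5: s = 10+5 = 15
n=1,m=1: s = 15+2 = 17
n=1,m=2: s = 17+3 = 20
n=1,m=3: s = 20+4 = 24
n=1,m=4: s = 24+5 = 29
n=1,m=5: s = 29+6 = 35
n=2,m=1: s = 35+3 = 38
n=2,m=2: s = 38+4 = 42
n=2,m=3: s = 42+5 = 47
n=2,m=4: s = 47+6 = 53
n=2,m=5: s = 53+7 = 60
n=3,m=1: s = 60+4 = 64
n=3,m=2: s = 64+5 = 69
n=3,m=3: s = 69+6 = 75
n=3,m=4: s = 75+7 = 82
n=3,m=5: s = 82+8 = 90

90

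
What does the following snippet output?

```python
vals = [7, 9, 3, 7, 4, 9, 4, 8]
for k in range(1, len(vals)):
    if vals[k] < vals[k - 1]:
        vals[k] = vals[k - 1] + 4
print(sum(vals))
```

k=1: 9>=7, unchanged → [7, 9, 3, 7, 4, 9, 4, 8]
k=2: 3<9, vals[2] = 9+4 = 13 → [7, 9, 13, 7, 4, 9, 4, 8]
k=3: 7<13, vals[3] = 13+4 = 17 → [7, 9, 13, 17, 4, 9, 4, 8]
k=4: 4<17, vals[4] = 17+4 = 21 → [7, 9, 13, 17, 21, 9, 4, 8]
k=5: 9<21, vals[5] = 21+4 = 25 → [7, 9, 13, 17, 21, 25, 4, 8]
k=6: 4<25, vals[6] = 25+4 = 29 → [7, 9, 13, 17, 21, 25, 29, 8]
k=7: 8<29, vals[7] = 29+4 = 33 → [7, 9, 13, 17, 21, 25, 29, 33]
sum = 154

154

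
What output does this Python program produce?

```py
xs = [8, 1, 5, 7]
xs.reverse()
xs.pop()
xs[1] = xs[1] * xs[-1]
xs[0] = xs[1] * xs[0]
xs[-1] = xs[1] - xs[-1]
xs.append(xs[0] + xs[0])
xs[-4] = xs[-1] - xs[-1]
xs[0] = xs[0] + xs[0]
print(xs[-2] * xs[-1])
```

reverse → [7, 5, 1, 8]
pop() removes 8 → [7, 5, 1]
xs[1] = xs[1]*xs[-1] = 5*1 = 5 → [7, 5, 1]
xs[0] = xs[1]*xs[0] = 5*7 = 35 → [35, 5, 1]
xs[-1] = xs[1]-xs[-1] = 5-1 = 4 → [35, 5, 4]
append xs[0]+xs[0] = 35+35 = 70 → [35, 5, 4, 70]
xs[-4] = xs[-1]-xs[-1] = 70-70 = 0 → [0, 5, 4, 70]
xs[0] = xs[0]+xs[0] = 0+0 = 0 → [0, 5, 4, 70]
xs[-2]*xs[-1] = 4*70 = 280

280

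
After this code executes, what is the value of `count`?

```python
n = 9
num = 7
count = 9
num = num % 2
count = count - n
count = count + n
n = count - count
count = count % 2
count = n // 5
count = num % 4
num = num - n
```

num = 7%2 = 1
count = 9-9 = 0
count = 0+9 = 9
n = 9-9 = 0
count = 9%2 = 1
count = 0//5 = 0
count = 1%4 = 1
num = 1-0 = 1

1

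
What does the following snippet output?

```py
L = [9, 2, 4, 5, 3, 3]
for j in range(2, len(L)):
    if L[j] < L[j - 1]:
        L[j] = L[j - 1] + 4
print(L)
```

[9, 2, 4, 5, 9, 13]

j=2: 4>=2, unchanged → [9, 2, 4, 5, 3, 3]
j=3: 5>=4, unchanged → [9, 2, 4, 5, 3, 3]
j=4: 3<5, L[4] = 5+4 = 9 → [9, 2, 4, 5, 9, 3]
j=5: 3<9, L[5] = 9+4 = 13 → [9, 2, 4, 5, 9, 13]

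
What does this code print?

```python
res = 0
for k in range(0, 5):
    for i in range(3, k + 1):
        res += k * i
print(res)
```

k=3,i=3: res = 0+9 = 9
k=4,i=3: res = 9+12 = 21
k=4,i=4: res = 21+16 = 37

37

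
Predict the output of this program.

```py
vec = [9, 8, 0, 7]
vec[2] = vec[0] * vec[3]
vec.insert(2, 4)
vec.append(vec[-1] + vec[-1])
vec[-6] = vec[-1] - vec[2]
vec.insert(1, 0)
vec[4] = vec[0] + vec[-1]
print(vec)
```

[10, 0, 8, 4, 24, 7, 14]

vec[2] = vec[0]*vec[3] = 9*7 = 63 → [9, 8, 63, 7]
insert 4 at 2 → [9, 8, 4, 63, 7]
append vec[-1]+vec[-1] = 7+7 = 14 → [9, 8, 4, 63, 7, 14]
vec[-6] = vec[-1]-vec[2] = 14-4 = 10 → [10, 8, 4, 63, 7, 14]
insert 0 at 1 → [10, 0, 8, 4, 63, 7, 14]
vec[4] = vec[0]+vec[-1] = 10+14 = 24 → [10, 0, 8, 4, 24, 7, 14]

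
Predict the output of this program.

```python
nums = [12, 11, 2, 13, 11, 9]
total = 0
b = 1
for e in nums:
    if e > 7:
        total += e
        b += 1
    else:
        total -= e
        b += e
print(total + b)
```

e=12: >7, total = 0+12 = 12; b=2
e=11: >7, total = 12+11 = 23; b=3
e=2: not >7, total = 23-2 = 21; b=5
e=13: >7, total = 21+13 = 34; b=6
e=11: >7, total = 34+11 = 45; b=7
e=9: >7, total = 45+9 = 54; b=8
total+b = 54+8 = 62

62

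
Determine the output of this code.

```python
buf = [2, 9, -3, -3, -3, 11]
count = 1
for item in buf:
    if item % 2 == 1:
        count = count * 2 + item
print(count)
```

item=2: not odd
item=9: odd, count = 1*2+9 = 11
item=-3: odd, count = 11*2+(-3) = 19
item=-3: odd, count = 19*2+(-3) = 35
item=-3: odd, count = 35*2+(-3) = 67
item=11: odd, count = 67*2+11 = 145

145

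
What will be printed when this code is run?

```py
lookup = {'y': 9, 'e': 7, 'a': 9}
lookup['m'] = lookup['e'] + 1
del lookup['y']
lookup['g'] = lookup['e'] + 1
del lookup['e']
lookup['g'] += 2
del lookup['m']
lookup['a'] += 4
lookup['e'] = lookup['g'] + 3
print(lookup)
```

{'a': 13, 'g': 10, 'e': 13}

lookup['m'] = lookup['e']+1 = 8 → {'y': 9, 'e': 7, 'a': 9, 'm': 8}
del 'y' → {'e': 7, 'a': 9, 'm': 8}
lookup['g'] = lookup['e']+1 = 8 → {'e': 7, 'a': 9, 'm': 8, 'g': 8}
del 'e' → {'a': 9, 'm': 8, 'g': 8}
lookup['g'] = 8+2 = 10 → {'a': 9, 'm': 8, 'g': 10}
del 'm' → {'a': 9, 'g': 10}
lookup['a'] = 9+4 = 13 → {'a': 13, 'g': 10}
lookup['e'] = lookup['g']+3 = 13 → {'a': 13, 'g': 10, 'e': 13}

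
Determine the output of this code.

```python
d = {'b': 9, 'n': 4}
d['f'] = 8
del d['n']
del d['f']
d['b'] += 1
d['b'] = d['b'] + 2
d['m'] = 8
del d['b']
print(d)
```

{'m': 8}

d['f'] = 8 → {'b': 9, 'n': 4, 'f': 8}
del 'n' → {'b': 9, 'f': 8}
del 'f' → {'b': 9}
d['b'] = 9+1 = 10 → {'b': 10}
d['b'] = d['b']+2 = 12 → {'b': 12}
d['m'] = 8 → {'b': 12, 'm': 8}
del 'b' → {'m': 8}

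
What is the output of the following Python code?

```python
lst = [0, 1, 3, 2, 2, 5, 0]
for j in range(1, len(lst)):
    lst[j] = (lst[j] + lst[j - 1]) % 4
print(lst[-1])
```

1

j=1: lst[1] = (1+0)%4 = 1 → [0, 1, 3, 2, 2, 5, 0]
j=2: lst[2] = (3+1)%4 = 0 → [0, 1, 0, 2, 2, 5, 0]
j=3: lst[3] = (2+0)%4 = 2 → [0, 1, 0, 2, 2, 5, 0]
j=4: lst[4] = (2+2)%4 = 0 → [0, 1, 0, 2, 0, 5, 0]
j=5: lst[5] = (5+0)%4 = 1 → [0, 1, 0, 2, 0, 1, 0]
j=6: lst[6] = (0+1)%4 = 1 → [0, 1, 0, 2, 0, 1, 1]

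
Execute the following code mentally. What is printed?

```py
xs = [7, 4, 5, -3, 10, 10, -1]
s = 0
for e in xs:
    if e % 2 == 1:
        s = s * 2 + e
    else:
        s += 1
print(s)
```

e=7: odd, s = 0*2+7 = 7
e=4: not odd, s = 7+1 = 8
e=5: odd, s = 8*2+5 = 21
e=-3: odd, s = 21*2+(-3) = 39
e=10: not odd, s = 39+1 = 40
e=10: not odd, s = 40+1 = 41
e=-1: odd, s = 41*2+(-1) = 81

81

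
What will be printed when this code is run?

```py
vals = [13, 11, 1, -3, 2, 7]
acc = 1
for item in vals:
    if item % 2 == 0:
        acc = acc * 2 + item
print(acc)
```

4

item=13: not even
item=11: not even
item=1: not even
item=-3: not even
item=2: even, acc = 1*2+2 = 4
item=7: not even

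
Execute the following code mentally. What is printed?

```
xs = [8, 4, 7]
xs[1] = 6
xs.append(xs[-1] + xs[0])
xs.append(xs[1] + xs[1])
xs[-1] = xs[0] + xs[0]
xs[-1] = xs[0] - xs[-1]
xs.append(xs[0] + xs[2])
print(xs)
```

xs[1] = 6 → [8, 6, 7]
append xs[-1]+xs[0] = 7+8 = 15 → [8, 6, 7, 15]
append xs[1]+xs[1] = 6+6 = 12 → [8, 6, 7, 15, 12]
xs[-1] = xs[0]+xs[0] = 8+8 = 16 → [8, 6, 7, 15, 16]
xs[-1] = xs[0]-xs[-1] = 8-16 = -8 → [8, 6, 7, 15, -8]
append xs[0]+xs[2] = 8+7 = 15 → [8, 6, 7, 15, -8, 15]

[8, 6, 7, 15, -8, 15]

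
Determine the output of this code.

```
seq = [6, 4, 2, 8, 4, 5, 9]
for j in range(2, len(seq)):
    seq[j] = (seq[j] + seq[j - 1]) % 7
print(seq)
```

j=2: seq[2] = (2+4)%7 = 6 → [6, 4, 6, 8, 4, 5, 9]
j=3: seq[3] = (8+6)%7 = 0 → [6, 4, 6, 0, 4, 5, 9]
j=4: seq[4] = (4+0)%7 = 4 → [6, 4, 6, 0, 4, 5, 9]
j=5: seq[5] = (5+4)%7 = 2 → [6, 4, 6, 0, 4, 2, 9]
j=6: seq[6] = (9+2)%7 = 4 → [6, 4, 6, 0, 4, 2, 4]

[6, 4, 6, 0, 4, 2, 4]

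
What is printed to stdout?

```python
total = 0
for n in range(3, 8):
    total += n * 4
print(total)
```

n=3: total = 0+3*4 = 12
n=4: total = 12+4*4 = 28
n=5: total = 28+5*4 = 48
n=6: total = 48+6*4 = 72
n=7: total = 72+7*4 = 100

100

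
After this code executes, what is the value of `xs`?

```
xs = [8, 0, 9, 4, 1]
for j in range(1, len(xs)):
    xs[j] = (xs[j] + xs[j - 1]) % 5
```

j=1: xs[1] = (0+8)%5 = 3 → [8, 3, 9, 4, 1]
j=2: xs[2] = (9+3)%5 = 2 → [8, 3, 2, 4, 1]
j=3: xs[3] = (4+2)%5 = 1 → [8, 3, 2, 1, 1]
j=4: xs[4] = (1+1)%5 = 2 → [8, 3, 2, 1, 2]

[8, 3, 2, 1, 2]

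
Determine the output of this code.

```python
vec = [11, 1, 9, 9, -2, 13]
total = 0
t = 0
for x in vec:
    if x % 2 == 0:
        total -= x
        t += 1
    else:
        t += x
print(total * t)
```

x=11: not even; t=11
x=1: not even; t=12
x=9: not even; t=21
x=9: not even; t=30
x=-2: even, total = 0-(-2) = 2; t=31
x=13: not even; t=44
total*t = 2*44 = 88

88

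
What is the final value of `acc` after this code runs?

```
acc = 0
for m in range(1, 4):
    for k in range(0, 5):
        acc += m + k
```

m=1,k=0: acc = 0+1 = 1
m=1,k=1: acc = 1+2 = 3
m=1,k=2: acc = 3+3 = 6
m=1,k=3: acc = 6+4 = 10
m=1,k=4: acc = 10+5 = 15
m=2,k=0: acc = 15+2 = 17
m=2,k=1: acc = 17+3 = 20
m=2,k=2: acc = 20+4 = 24
m=2,k=3: acc = 24+5 = 29
m=2,k=4: acc = 29+6 = 35
m=3,k=0: acc = 35+3 = 38
m=3,k=1: acc = 38+4 = 42
m=3,k=2: acc = 42+5 = 47
m=3,k=3: acc = 47+6 = 53
m=3,k=4: acc = 53+7 = 60

60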